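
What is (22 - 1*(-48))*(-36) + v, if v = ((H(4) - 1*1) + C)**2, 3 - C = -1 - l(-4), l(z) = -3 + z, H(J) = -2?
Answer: -2484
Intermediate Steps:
C = -3 (C = 3 - (-1 - (-3 - 4)) = 3 - (-1 - 1*(-7)) = 3 - (-1 + 7) = 3 - 1*6 = 3 - 6 = -3)
v = 36 (v = ((-2 - 1*1) - 3)**2 = ((-2 - 1) - 3)**2 = (-3 - 3)**2 = (-6)**2 = 36)
(22 - 1*(-48))*(-36) + v = (22 - 1*(-48))*(-36) + 36 = (22 + 48)*(-36) + 36 = 70*(-36) + 36 = -2520 + 36 = -2484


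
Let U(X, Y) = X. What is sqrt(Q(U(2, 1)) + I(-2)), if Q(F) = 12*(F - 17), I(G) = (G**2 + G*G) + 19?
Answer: 3*I*sqrt(17) ≈ 12.369*I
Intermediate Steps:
I(G) = 19 + 2*G**2 (I(G) = (G**2 + G**2) + 19 = 2*G**2 + 19 = 19 + 2*G**2)
Q(F) = -204 + 12*F (Q(F) = 12*(-17 + F) = -204 + 12*F)
sqrt(Q(U(2, 1)) + I(-2)) = sqrt((-204 + 12*2) + (19 + 2*(-2)**2)) = sqrt((-204 + 24) + (19 + 2*4)) = sqrt(-180 + (19 + 8)) = sqrt(-180 + 27) = sqrt(-153) = 3*I*sqrt(17)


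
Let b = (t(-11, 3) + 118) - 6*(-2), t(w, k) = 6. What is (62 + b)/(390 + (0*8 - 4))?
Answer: 99/193 ≈ 0.51295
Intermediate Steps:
b = 136 (b = (6 + 118) - 6*(-2) = 124 + 12 = 136)
(62 + b)/(390 + (0*8 - 4)) = (62 + 136)/(390 + (0*8 - 4)) = 198/(390 + (0 - 4)) = 198/(390 - 4) = 198/386 = 198*(1/386) = 99/193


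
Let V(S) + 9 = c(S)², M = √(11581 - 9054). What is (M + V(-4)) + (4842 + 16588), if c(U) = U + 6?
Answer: 21425 + 19*√7 ≈ 21475.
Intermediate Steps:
M = 19*√7 (M = √2527 = 19*√7 ≈ 50.269)
c(U) = 6 + U
V(S) = -9 + (6 + S)²
(M + V(-4)) + (4842 + 16588) = (19*√7 + (-9 + (6 - 4)²)) + (4842 + 16588) = (19*√7 + (-9 + 2²)) + 21430 = (19*√7 + (-9 + 4)) + 21430 = (19*√7 - 5) + 21430 = (-5 + 19*√7) + 21430 = 21425 + 19*√7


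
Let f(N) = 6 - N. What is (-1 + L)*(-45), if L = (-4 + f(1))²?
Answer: 0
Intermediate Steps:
L = 1 (L = (-4 + (6 - 1*1))² = (-4 + (6 - 1))² = (-4 + 5)² = 1² = 1)
(-1 + L)*(-45) = (-1 + 1)*(-45) = 0*(-45) = 0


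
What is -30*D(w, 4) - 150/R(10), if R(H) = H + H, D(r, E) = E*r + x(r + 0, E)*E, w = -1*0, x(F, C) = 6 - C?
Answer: -495/2 ≈ -247.50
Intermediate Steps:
w = 0
D(r, E) = E*r + E*(6 - E) (D(r, E) = E*r + (6 - E)*E = E*r + E*(6 - E))
R(H) = 2*H
-30*D(w, 4) - 150/R(10) = -120*(6 + 0 - 1*4) - 150/(2*10) = -120*(6 + 0 - 4) - 150/20 = -120*2 - 150*1/20 = -30*8 - 15/2 = -240 - 15/2 = -495/2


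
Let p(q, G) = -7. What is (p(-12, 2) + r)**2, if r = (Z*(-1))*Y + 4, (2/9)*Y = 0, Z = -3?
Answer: 9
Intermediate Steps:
Y = 0 (Y = (9/2)*0 = 0)
r = 4 (r = -3*(-1)*0 + 4 = 3*0 + 4 = 0 + 4 = 4)
(p(-12, 2) + r)**2 = (-7 + 4)**2 = (-3)**2 = 9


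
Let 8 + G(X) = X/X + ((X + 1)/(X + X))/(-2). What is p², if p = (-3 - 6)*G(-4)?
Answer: 1071225/256 ≈ 4184.5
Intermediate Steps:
G(X) = -7 - (1 + X)/(4*X) (G(X) = -8 + (X/X + ((X + 1)/(X + X))/(-2)) = -8 + (1 + ((1 + X)/((2*X)))*(-½)) = -8 + (1 + ((1 + X)*(1/(2*X)))*(-½)) = -8 + (1 + ((1 + X)/(2*X))*(-½)) = -8 + (1 - (1 + X)/(4*X)) = -7 - (1 + X)/(4*X))
p = 1035/16 (p = (-3 - 6)*((¼)*(-1 - 29*(-4))/(-4)) = -9*(-1)*(-1 + 116)/(4*4) = -9*(-1)*115/(4*4) = -9*(-115/16) = 1035/16 ≈ 64.688)
p² = (1035/16)² = 1071225/256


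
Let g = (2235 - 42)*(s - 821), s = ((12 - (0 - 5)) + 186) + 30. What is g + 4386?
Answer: -1285098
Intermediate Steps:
s = 233 (s = ((12 - 1*(-5)) + 186) + 30 = ((12 + 5) + 186) + 30 = (17 + 186) + 30 = 203 + 30 = 233)
g = -1289484 (g = (2235 - 42)*(233 - 821) = 2193*(-588) = -1289484)
g + 4386 = -1289484 + 4386 = -1285098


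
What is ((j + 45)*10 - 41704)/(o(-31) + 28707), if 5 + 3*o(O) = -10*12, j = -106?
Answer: -63471/42998 ≈ -1.4761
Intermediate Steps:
o(O) = -125/3 (o(O) = -5/3 + (-10*12)/3 = -5/3 + (⅓)*(-120) = -5/3 - 40 = -125/3)
((j + 45)*10 - 41704)/(o(-31) + 28707) = ((-106 + 45)*10 - 41704)/(-125/3 + 28707) = (-61*10 - 41704)/(85996/3) = (-610 - 41704)*(3/85996) = -42314*3/85996 = -63471/42998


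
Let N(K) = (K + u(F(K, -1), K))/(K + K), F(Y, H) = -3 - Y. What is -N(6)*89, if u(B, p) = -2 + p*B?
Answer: 2225/6 ≈ 370.83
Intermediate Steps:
u(B, p) = -2 + B*p
N(K) = (-2 + K + K*(-3 - K))/(2*K) (N(K) = (K + (-2 + (-3 - K)*K))/(K + K) = (K + (-2 + K*(-3 - K)))/((2*K)) = (-2 + K + K*(-3 - K))*(1/(2*K)) = (-2 + K + K*(-3 - K))/(2*K))
-N(6)*89 = -(-1 - 1/6 - ½*6)*89 = -(-1 - 1*⅙ - 3)*89 = -(-1 - ⅙ - 3)*89 = -1*(-25/6)*89 = (25/6)*89 = 2225/6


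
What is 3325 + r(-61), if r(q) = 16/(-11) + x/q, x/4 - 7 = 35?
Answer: 2228251/671 ≈ 3320.8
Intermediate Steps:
x = 168 (x = 28 + 4*35 = 28 + 140 = 168)
r(q) = -16/11 + 168/q (r(q) = 16/(-11) + 168/q = 16*(-1/11) + 168/q = -16/11 + 168/q)
3325 + r(-61) = 3325 + (-16/11 + 168/(-61)) = 3325 + (-16/11 + 168*(-1/61)) = 3325 + (-16/11 - 168/61) = 3325 - 2824/671 = 2228251/671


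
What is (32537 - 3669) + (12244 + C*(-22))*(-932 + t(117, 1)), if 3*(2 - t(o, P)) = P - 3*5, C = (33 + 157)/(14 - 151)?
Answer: -1552093020/137 ≈ -1.1329e+7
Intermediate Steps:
C = -190/137 (C = 190/(-137) = 190*(-1/137) = -190/137 ≈ -1.3869)
t(o, P) = 7 - P/3 (t(o, P) = 2 - (P - 3*5)/3 = 2 - (P - 15)/3 = 2 - (-15 + P)/3 = 2 + (5 - P/3) = 7 - P/3)
(32537 - 3669) + (12244 + C*(-22))*(-932 + t(117, 1)) = (32537 - 3669) + (12244 - 190/137*(-22))*(-932 + (7 - ⅓*1)) = 28868 + (12244 + 4180/137)*(-932 + (7 - ⅓)) = 28868 + 1681608*(-932 + 20/3)/137 = 28868 + (1681608/137)*(-2776/3) = 28868 - 1556047936/137 = -1552093020/137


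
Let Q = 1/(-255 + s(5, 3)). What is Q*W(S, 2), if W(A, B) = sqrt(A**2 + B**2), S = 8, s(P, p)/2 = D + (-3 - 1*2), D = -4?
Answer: -2*sqrt(17)/273 ≈ -0.030206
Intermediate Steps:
s(P, p) = -18 (s(P, p) = 2*(-4 + (-3 - 1*2)) = 2*(-4 + (-3 - 2)) = 2*(-4 - 5) = 2*(-9) = -18)
Q = -1/273 (Q = 1/(-255 - 18) = 1/(-273) = -1/273 ≈ -0.0036630)
Q*W(S, 2) = -sqrt(8**2 + 2**2)/273 = -sqrt(64 + 4)/273 = -2*sqrt(17)/273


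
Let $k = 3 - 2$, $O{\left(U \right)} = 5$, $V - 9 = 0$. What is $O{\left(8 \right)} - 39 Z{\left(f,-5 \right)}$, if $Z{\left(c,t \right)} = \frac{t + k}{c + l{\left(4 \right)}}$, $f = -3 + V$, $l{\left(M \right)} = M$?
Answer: $\frac{103}{5} \approx 20.6$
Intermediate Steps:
$V = 9$ ($V = 9 + 0 = 9$)
$k = 1$
$f = 6$ ($f = -3 + 9 = 6$)
$Z{\left(c,t \right)} = \frac{1 + t}{4 + c}$ ($Z{\left(c,t \right)} = \frac{t + 1}{c + 4} = \frac{1 + t}{4 + c}$)
$O{\left(8 \right)} - 39 Z{\left(f,-5 \right)} = 5 - 39 \frac{1 - 5}{4 + 6} = 5 - 39 \cdot \frac{1}{10} \left(-4\right) = 5 - - \frac{78}{5} = 5 + \frac{78}{5} = \frac{103}{5}$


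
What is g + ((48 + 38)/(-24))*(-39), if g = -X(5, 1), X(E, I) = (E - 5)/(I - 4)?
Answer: 559/4 ≈ 139.75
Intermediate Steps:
X(E, I) = (-5 + E)/(-4 + I)
g = 0 (g = -(-5 + 5)/(-4 + 1) = -0/(-3) = -(-1)*0/3 = -1*0 = 0)
g + ((48 + 38)/(-24))*(-39) = 0 + ((48 + 38)/(-24))*(-39) = 0 + (86*(-1/24))*(-39) = 0 - 43/12*(-39) = 0 + 559/4 = 559/4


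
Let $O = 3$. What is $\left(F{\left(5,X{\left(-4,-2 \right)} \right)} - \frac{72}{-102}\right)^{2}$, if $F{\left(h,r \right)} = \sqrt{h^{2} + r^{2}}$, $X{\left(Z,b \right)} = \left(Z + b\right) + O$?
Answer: $\frac{9970}{289} + \frac{24 \sqrt{34}}{17} \approx 42.73$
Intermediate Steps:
$X{\left(Z,b \right)} = 3 + Z + b$ ($X{\left(Z,b \right)} = \left(Z + b\right) + 3 = 3 + Z + b$)
$\left(F{\left(5,X{\left(-4,-2 \right)} \right)} - \frac{72}{-102}\right)^{2} = \left(\sqrt{5^{2} + \left(3 - 4 - 2\right)^{2}} - \frac{72}{-102}\right)^{2} = \left(\sqrt{25 + \left(-3\right)^{2}} - - \frac{12}{17}\right)^{2} = \left(\sqrt{25 + 9} + \frac{12}{17}\right)^{2} = \left(\sqrt{34} + \frac{12}{17}\right)^{2} = \left(\frac{12}{17} + \sqrt{34}\right)^{2}$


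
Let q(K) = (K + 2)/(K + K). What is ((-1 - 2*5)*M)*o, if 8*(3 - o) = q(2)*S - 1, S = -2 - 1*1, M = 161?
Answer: -12397/2 ≈ -6198.5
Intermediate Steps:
S = -3 (S = -2 - 1 = -3)
q(K) = (2 + K)/(2*K) (q(K) = (2 + K)/((2*K)) = (2 + K)*(1/(2*K)) = (2 + K)/(2*K))
o = 7/2 (o = 3 - (((½)*(2 + 2)/2)*(-3) - 1)/8 = 3 - (((½)*(½)*4)*(-3) - 1)/8 = 3 - (1*(-3) - 1)/8 = 3 - (-3 - 1)/8 = 3 - ⅛*(-4) = 3 + ½ = 7/2 ≈ 3.5000)
((-1 - 2*5)*M)*o = ((-1 - 2*5)*161)*(7/2) = ((-1 - 10)*161)*(7/2) = -11*161*(7/2) = -1771*7/2 = -12397/2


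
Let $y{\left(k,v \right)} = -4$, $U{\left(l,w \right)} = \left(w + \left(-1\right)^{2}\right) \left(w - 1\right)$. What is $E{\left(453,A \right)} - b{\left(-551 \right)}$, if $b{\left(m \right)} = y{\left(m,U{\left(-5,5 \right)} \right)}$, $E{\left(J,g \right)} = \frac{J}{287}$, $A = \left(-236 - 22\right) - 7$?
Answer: $\frac{1601}{287} \approx 5.5784$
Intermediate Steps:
$U{\left(l,w \right)} = \left(1 + w\right) \left(-1 + w\right)$ ($U{\left(l,w \right)} = \left(w + 1\right) \left(-1 + w\right) = \left(1 + w\right) \left(-1 + w\right)$)
$A = -265$ ($A = -258 - 7 = -265$)
$E{\left(J,g \right)} = \frac{J}{287}$ ($E{\left(J,g \right)} = J \frac{1}{287} = \frac{J}{287}$)
$b{\left(m \right)} = -4$
$E{\left(453,A \right)} - b{\left(-551 \right)} = \frac{1}{287} \cdot 453 - -4 = \frac{453}{287} + 4 = \frac{1601}{287}$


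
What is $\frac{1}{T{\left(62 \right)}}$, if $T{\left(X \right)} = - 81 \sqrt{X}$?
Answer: $- \frac{\sqrt{62}}{5022} \approx -0.0015679$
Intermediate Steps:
$\frac{1}{T{\left(62 \right)}} = \frac{1}{\left(-81\right) \sqrt{62}} = - \frac{\sqrt{62}}{5022}$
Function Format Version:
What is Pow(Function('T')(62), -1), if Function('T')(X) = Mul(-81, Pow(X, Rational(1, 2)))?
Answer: Mul(Rational(-1, 5022), Pow(62, Rational(1, 2))) ≈ -0.0015679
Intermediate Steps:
Pow(Function('T')(62), -1) = Pow(Mul(-81, Pow(62, Rational(1, 2))), -1) = Mul(Rational(-1, 5022), Pow(62, Rational(1, 2)))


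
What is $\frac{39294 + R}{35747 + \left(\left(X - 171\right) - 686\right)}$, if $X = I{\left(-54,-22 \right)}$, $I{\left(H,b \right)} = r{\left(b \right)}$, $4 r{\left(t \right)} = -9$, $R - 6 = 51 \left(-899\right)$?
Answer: $- \frac{8732}{46517} \approx -0.18772$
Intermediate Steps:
$R = -45843$ ($R = 6 + 51 \left(-899\right) = 6 - 45849 = -45843$)
$r{\left(t \right)} = - \frac{9}{4}$ ($r{\left(t \right)} = \frac{1}{4} \left(-9\right) = - \frac{9}{4}$)
$I{\left(H,b \right)} = - \frac{9}{4}$
$X = - \frac{9}{4} \approx -2.25$
$\frac{39294 + R}{35747 + \left(\left(X - 171\right) - 686\right)} = \frac{39294 - 45843}{35747 - \frac{3437}{4}} = - \frac{6549}{35747 - \frac{3437}{4}} = - \frac{6549}{\frac{139551}{4}} = \left(-6549\right) \frac{4}{139551} = - \frac{8732}{46517}$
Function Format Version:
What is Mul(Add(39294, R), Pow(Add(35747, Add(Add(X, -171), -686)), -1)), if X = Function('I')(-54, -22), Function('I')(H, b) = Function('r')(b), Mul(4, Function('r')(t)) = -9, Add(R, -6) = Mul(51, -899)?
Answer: Rational(-8732, 46517) ≈ -0.18772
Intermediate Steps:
R = -45843 (R = Add(6, Mul(51, -899)) = Add(6, -45849) = -45843)
Function('r')(t) = Rational(-9, 4) (Function('r')(t) = Mul(Rational(1, 4), -9) = Rational(-9, 4))
Function('I')(H, b) = Rational(-9, 4)
X = Rational(-9, 4) ≈ -2.2500
Mul(Add(39294, R), Pow(Add(35747, Add(Add(X, -171), -686)), -1)) = Mul(Add(39294, -45843), Pow(Add(35747, Add(Add(Rational(-9, 4), -171), -686)), -1)) = Mul(-6549, Pow(Add(35747, Add(Rational(-693, 4), -686)), -1)) = Mul(-6549, Pow(Add(35747, Rational(-3437, 4)), -1)) = Mul(-6549, Pow(Rational(139551, 4), -1)) = Mul(-6549, Rational(4, 139551)) = Rational(-8732, 46517)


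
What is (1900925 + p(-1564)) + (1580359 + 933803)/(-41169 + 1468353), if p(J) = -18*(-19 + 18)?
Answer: 452166324779/237864 ≈ 1.9009e+6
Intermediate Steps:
p(J) = 18 (p(J) = -18*(-1) = 18)
(1900925 + p(-1564)) + (1580359 + 933803)/(-41169 + 1468353) = (1900925 + 18) + (1580359 + 933803)/(-41169 + 1468353) = 1900943 + 2514162/1427184 = 1900943 + 2514162*(1/1427184) = 1900943 + 419027/237864 = 452166324779/237864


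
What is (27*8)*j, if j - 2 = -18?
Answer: -3456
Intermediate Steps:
j = -16 (j = 2 - 18 = -16)
(27*8)*j = (27*8)*(-16) = 216*(-16) = -3456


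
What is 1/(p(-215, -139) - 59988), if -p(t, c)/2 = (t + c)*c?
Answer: -1/158400 ≈ -6.3131e-6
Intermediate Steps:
p(t, c) = -2*c*(c + t) (p(t, c) = -2*(t + c)*c = -2*(c + t)*c = -2*c*(c + t))
1/(p(-215, -139) - 59988) = 1/(-2*(-139)*(-139 - 215) - 59988) = 1/(-2*(-139)*(-354) - 59988) = 1/(-98412 - 59988) = 1/(-158400) = -1/158400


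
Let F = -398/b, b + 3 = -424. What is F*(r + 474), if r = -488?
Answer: -796/61 ≈ -13.049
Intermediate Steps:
b = -427 (b = -3 - 424 = -427)
F = 398/427 (F = -398/(-427) = -398*(-1/427) = 398/427 ≈ 0.93208)
F*(r + 474) = 398*(-488 + 474)/427 = (398/427)*(-14) = -796/61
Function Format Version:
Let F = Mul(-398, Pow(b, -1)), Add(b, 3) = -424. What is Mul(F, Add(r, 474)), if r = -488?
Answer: Rational(-796, 61) ≈ -13.049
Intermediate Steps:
b = -427 (b = Add(-3, -424) = -427)
F = Rational(398, 427) (F = Mul(-398, Pow(-427, -1)) = Mul(-398, Rational(-1, 427)) = Rational(398, 427) ≈ 0.93208)
Mul(F, Add(r, 474)) = Mul(Rational(398, 427), Add(-488, 474)) = Mul(Rational(398, 427), -14) = Rational(-796, 61)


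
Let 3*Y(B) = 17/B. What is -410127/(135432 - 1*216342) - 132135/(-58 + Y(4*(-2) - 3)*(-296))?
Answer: -29293803172/21023115 ≈ -1393.4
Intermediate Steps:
Y(B) = 17/(3*B) (Y(B) = (17/B)/3 = 17/(3*B))
-410127/(135432 - 1*216342) - 132135/(-58 + Y(4*(-2) - 3)*(-296)) = -410127/(135432 - 1*216342) - 132135/(-58 + (17/(3*(4*(-2) - 3)))*(-296)) = -410127/(135432 - 216342) - 132135/(-58 + (17/(3*(-8 - 3)))*(-296)) = -410127/(-80910) - 132135/(-58 + ((17/3)/(-11))*(-296)) = -410127*(-1/80910) - 132135/(-58 + ((17/3)*(-1/11))*(-296)) = 136709/26970 - 132135/(-58 - 17/33*(-296)) = 136709/26970 - 132135/(-58 + 5032/33) = 136709/26970 - 132135/3118/33 = 136709/26970 - 132135*33/3118 = 136709/26970 - 4360455/3118 = -29293803172/21023115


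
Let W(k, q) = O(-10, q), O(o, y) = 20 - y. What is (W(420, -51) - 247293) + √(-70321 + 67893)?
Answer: -247222 + 2*I*√607 ≈ -2.4722e+5 + 49.275*I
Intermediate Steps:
W(k, q) = 20 - q
(W(420, -51) - 247293) + √(-70321 + 67893) = ((20 - 1*(-51)) - 247293) + √(-70321 + 67893) = ((20 + 51) - 247293) + √(-2428) = (71 - 247293) + 2*I*√607 = -247222 + 2*I*√607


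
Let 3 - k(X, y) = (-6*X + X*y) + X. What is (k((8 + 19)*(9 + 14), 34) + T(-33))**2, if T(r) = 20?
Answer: 323496196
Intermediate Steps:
k(X, y) = 3 + 5*X - X*y (k(X, y) = 3 - ((-6*X + X*y) + X) = 3 - (-5*X + X*y) = 3 + (5*X - X*y) = 3 + 5*X - X*y)
(k((8 + 19)*(9 + 14), 34) + T(-33))**2 = ((3 + 5*((8 + 19)*(9 + 14)) - 1*(8 + 19)*(9 + 14)*34) + 20)**2 = ((3 + 5*(27*23) - 1*27*23*34) + 20)**2 = ((3 + 5*621 - 1*621*34) + 20)**2 = ((3 + 3105 - 21114) + 20)**2 = (-18006 + 20)**2 = (-17986)**2 = 323496196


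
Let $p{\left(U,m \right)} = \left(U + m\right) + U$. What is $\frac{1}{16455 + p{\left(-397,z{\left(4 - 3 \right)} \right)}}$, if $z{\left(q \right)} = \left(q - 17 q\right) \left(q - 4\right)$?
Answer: $\frac{1}{15709} \approx 6.3658 \cdot 10^{-5}$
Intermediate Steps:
$z{\left(q \right)} = - 16 q \left(-4 + q\right)$
$p{\left(U,m \right)} = m + 2 U$
$\frac{1}{16455 + p{\left(-397,z{\left(4 - 3 \right)} \right)}} = \frac{1}{16455 + \left(16 \left(4 - 3\right) \left(4 - \left(4 - 3\right)\right) + 2 \left(-397\right)\right)} = \frac{1}{16455 - \left(794 - 16 \left(4 - 3\right) \left(4 - \left(4 - 3\right)\right)\right)} = \frac{1}{16455 - \left(794 - 16 \left(4 - 1\right)\right)} = \frac{1}{16455 - \left(794 - 48\right)} = \frac{1}{16455 + \left(48 - 794\right)} = \frac{1}{16455 - 746} = \frac{1}{15709}$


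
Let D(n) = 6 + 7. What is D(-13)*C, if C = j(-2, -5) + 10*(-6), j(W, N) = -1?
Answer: -793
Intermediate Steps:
D(n) = 13
C = -61 (C = -1 + 10*(-6) = -1 - 60 = -61)
D(-13)*C = 13*(-61) = -793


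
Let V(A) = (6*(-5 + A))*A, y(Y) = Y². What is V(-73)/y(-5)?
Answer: 34164/25 ≈ 1366.6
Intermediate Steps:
V(A) = A*(-30 + 6*A) (V(A) = (-30 + 6*A)*A = A*(-30 + 6*A))
V(-73)/y(-5) = (6*(-73)*(-5 - 73))/((-5)²) = (6*(-73)*(-78))/25 = 34164*(1/25) = 34164/25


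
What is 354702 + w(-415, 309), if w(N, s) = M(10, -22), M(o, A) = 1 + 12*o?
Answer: 354823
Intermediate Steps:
w(N, s) = 121 (w(N, s) = 1 + 12*10 = 1 + 120 = 121)
354702 + w(-415, 309) = 354702 + 121 = 354823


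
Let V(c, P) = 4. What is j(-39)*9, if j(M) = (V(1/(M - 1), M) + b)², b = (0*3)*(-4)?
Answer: 144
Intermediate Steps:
b = 0 (b = 0*(-4) = 0)
j(M) = 16 (j(M) = (4 + 0)² = 4² = 16)
j(-39)*9 = 16*9 = 144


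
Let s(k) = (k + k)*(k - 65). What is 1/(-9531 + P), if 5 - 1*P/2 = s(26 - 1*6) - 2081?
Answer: -1/1759 ≈ -0.00056850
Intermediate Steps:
s(k) = 2*k*(-65 + k) (s(k) = (2*k)*(-65 + k) = 2*k*(-65 + k))
P = 7772 (P = 10 - 2*(2*(26 - 1*6)*(-65 + (26 - 1*6)) - 2081) = 10 - 2*(2*(26 - 6)*(-65 + (26 - 6)) - 2081) = 10 - 2*(2*20*(-65 + 20) - 2081) = 10 - 2*(2*20*(-45) - 2081) = 10 - 2*(-1800 - 2081) = 10 - 2*(-3881) = 10 + 7762 = 7772)
1/(-9531 + P) = 1/(-9531 + 7772) = 1/(-1759) = -1/1759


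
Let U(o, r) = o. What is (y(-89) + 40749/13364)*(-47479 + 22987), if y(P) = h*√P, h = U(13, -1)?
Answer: -19192779/257 - 318396*I*√89 ≈ -74680.0 - 3.0037e+6*I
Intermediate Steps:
h = 13
y(P) = 13*√P
(y(-89) + 40749/13364)*(-47479 + 22987) = (13*√(-89) + 40749/13364)*(-47479 + 22987) = (13*(I*√89) + 40749*(1/13364))*(-24492) = (13*I*√89 + 40749/13364)*(-24492) = (40749/13364 + 13*I*√89)*(-24492) = -19192779/257 - 318396*I*√89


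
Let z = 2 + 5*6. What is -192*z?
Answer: -6144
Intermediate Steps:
z = 32 (z = 2 + 30 = 32)
-192*z = -192*32 = -6144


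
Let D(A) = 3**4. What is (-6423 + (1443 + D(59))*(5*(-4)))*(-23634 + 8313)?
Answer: 565390863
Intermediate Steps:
D(A) = 81
(-6423 + (1443 + D(59))*(5*(-4)))*(-23634 + 8313) = (-6423 + (1443 + 81)*(5*(-4)))*(-23634 + 8313) = (-6423 + 1524*(-20))*(-15321) = (-6423 - 30480)*(-15321) = -36903*(-15321) = 565390863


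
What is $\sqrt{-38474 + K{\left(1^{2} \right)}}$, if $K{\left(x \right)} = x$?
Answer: $i \sqrt{38473} \approx 196.15 i$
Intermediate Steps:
$\sqrt{-38474 + K{\left(1^{2} \right)}} = \sqrt{-38474 + 1^{2}} = \sqrt{-38474 + 1} = \sqrt{-38473} = i \sqrt{38473}$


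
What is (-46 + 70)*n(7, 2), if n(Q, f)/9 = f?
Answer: 432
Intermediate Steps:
n(Q, f) = 9*f
(-46 + 70)*n(7, 2) = (-46 + 70)*(9*2) = 24*18 = 432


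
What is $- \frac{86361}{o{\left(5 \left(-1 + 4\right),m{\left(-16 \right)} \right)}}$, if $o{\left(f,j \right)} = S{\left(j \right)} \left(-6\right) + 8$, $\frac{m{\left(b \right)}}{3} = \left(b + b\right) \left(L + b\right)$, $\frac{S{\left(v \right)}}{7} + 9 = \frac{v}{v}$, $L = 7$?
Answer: $- \frac{86361}{344} \approx -251.05$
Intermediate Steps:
$S{\left(v \right)} = -56$ ($S{\left(v \right)} = -63 + 7 \frac{v}{v} = -63 + 7 \cdot 1 = -63 + 7 = -56$)
$m{\left(b \right)} = 6 b \left(7 + b\right)$ ($m{\left(b \right)} = 3 \left(b + b\right) \left(7 + b\right) = 3 \cdot 2 b \left(7 + b\right) = 6 b \left(7 + b\right)$)
$o{\left(f,j \right)} = 344$ ($o{\left(f,j \right)} = \left(-56\right) \left(-6\right) + 8 = 336 + 8 = 344$)
$- \frac{86361}{o{\left(5 \left(-1 + 4\right),m{\left(-16 \right)} \right)}} = - \frac{86361}{344}$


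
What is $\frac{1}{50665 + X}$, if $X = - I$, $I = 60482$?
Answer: $- \frac{1}{9817} \approx -0.00010186$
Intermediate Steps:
$X = -60482$ ($X = \left(-1\right) 60482 = -60482$)
$\frac{1}{50665 + X} = \frac{1}{50665 - 60482} = \frac{1}{-9817} = - \frac{1}{9817}$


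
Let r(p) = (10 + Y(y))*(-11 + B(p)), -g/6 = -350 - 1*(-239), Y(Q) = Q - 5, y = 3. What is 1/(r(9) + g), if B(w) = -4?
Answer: 1/546 ≈ 0.0018315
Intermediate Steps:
Y(Q) = -5 + Q
g = 666 (g = -6*(-350 - 1*(-239)) = -6*(-350 + 239) = -6*(-111) = 666)
r(p) = -120 (r(p) = (10 + (-5 + 3))*(-11 - 4) = (10 - 2)*(-15) = 8*(-15) = -120)
1/(r(9) + g) = 1/(-120 + 666) = 1/546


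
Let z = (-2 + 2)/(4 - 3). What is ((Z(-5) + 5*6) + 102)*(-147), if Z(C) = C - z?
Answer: -18669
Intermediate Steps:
z = 0 (z = 0/1 = 0*1 = 0)
Z(C) = C (Z(C) = C - 1*0 = C + 0 = C)
((Z(-5) + 5*6) + 102)*(-147) = ((-5 + 5*6) + 102)*(-147) = ((-5 + 30) + 102)*(-147) = (25 + 102)*(-147) = 127*(-147) = -18669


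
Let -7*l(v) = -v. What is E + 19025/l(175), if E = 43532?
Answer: 44293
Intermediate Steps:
l(v) = v/7 (l(v) = -(-1)*v/7 = v/7)
E + 19025/l(175) = 43532 + 19025/(((⅐)*175)) = 43532 + 19025/25 = 43532 + 19025*(1/25) = 43532 + 761 = 44293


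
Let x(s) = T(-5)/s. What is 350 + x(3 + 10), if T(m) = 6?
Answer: 4556/13 ≈ 350.46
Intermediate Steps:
x(s) = 6/s
350 + x(3 + 10) = 350 + 6/(3 + 10) = 350 + 6/13 = 4556/13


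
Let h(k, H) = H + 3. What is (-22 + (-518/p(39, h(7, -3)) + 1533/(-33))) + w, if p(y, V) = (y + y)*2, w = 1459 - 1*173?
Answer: 1041805/858 ≈ 1214.2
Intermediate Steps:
h(k, H) = 3 + H
w = 1286 (w = 1459 - 173 = 1286)
p(y, V) = 4*y (p(y, V) = (2*y)*2 = 4*y)
(-22 + (-518/p(39, h(7, -3)) + 1533/(-33))) + w = (-22 + (-518/(4*39) + 1533/(-33))) + 1286 = (-22 + (-518/156 + 1533*(-1/33))) + 1286 = (-22 + (-518*1/156 - 511/11)) + 1286 = (-22 + (-259/78 - 511/11)) + 1286 = (-22 - 42707/858) + 1286 = -61583/858 + 1286 = 1041805/858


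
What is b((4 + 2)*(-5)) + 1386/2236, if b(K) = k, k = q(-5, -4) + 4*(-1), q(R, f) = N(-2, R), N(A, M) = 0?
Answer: -3779/1118 ≈ -3.3801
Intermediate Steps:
q(R, f) = 0
k = -4 (k = 0 + 4*(-1) = 0 - 4 = -4)
b(K) = -4
b((4 + 2)*(-5)) + 1386/2236 = -4 + 1386/2236 = -4 + 1386*(1/2236) = -4 + 693/1118 = -3779/1118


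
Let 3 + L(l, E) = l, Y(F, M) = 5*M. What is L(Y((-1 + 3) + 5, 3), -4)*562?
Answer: 6744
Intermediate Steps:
L(l, E) = -3 + l
L(Y((-1 + 3) + 5, 3), -4)*562 = (-3 + 5*3)*562 = (-3 + 15)*562 = 12*562 = 6744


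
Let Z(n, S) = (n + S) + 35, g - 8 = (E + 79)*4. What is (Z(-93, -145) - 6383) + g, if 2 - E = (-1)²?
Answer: -6258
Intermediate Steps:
E = 1 (E = 2 - 1*(-1)² = 2 - 1*1 = 2 - 1 = 1)
g = 328 (g = 8 + (1 + 79)*4 = 8 + 80*4 = 8 + 320 = 328)
Z(n, S) = 35 + S + n (Z(n, S) = (S + n) + 35 = 35 + S + n)
(Z(-93, -145) - 6383) + g = ((35 - 145 - 93) - 6383) + 328 = (-203 - 6383) + 328 = -6586 + 328 = -6258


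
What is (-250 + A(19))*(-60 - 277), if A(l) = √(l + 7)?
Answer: 84250 - 337*√26 ≈ 82532.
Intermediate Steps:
A(l) = √(7 + l)
(-250 + A(19))*(-60 - 277) = (-250 + √(7 + 19))*(-60 - 277) = (-250 + √26)*(-337) = 84250 - 337*√26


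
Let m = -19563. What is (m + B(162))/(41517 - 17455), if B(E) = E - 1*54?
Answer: -19455/24062 ≈ -0.80854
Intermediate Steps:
B(E) = -54 + E (B(E) = E - 54 = -54 + E)
(m + B(162))/(41517 - 17455) = (-19563 + (-54 + 162))/(41517 - 17455) = (-19563 + 108)/24062 = -19455*1/24062 = -19455/24062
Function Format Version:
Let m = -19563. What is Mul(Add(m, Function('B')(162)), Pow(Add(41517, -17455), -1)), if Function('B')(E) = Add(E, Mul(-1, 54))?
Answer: Rational(-19455, 24062) ≈ -0.80854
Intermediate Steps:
Function('B')(E) = Add(-54, E) (Function('B')(E) = Add(E, -54) = Add(-54, E))
Mul(Add(m, Function('B')(162)), Pow(Add(41517, -17455), -1)) = Mul(Add(-19563, Add(-54, 162)), Pow(Add(41517, -17455), -1)) = Mul(Add(-19563, 108), Pow(24062, -1)) = Mul(-19455, Rational(1, 24062)) = Rational(-19455, 24062)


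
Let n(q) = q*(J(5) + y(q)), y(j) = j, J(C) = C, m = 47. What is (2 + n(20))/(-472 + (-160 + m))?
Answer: -502/585 ≈ -0.85812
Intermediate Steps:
n(q) = q*(5 + q)
(2 + n(20))/(-472 + (-160 + m)) = (2 + 20*(5 + 20))/(-472 + (-160 + 47)) = (2 + 20*25)/(-472 - 113) = (2 + 500)/(-585) = 502*(-1/585) = -502/585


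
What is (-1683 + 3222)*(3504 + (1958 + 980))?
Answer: 9914238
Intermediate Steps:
(-1683 + 3222)*(3504 + (1958 + 980)) = 1539*(3504 + 2938) = 1539*6442 = 9914238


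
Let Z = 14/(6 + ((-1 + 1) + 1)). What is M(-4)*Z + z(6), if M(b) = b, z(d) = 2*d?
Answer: 4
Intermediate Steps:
Z = 2 (Z = 14/(6 + (0 + 1)) = 14/(6 + 1) = 14/7 = (⅐)*14 = 2)
M(-4)*Z + z(6) = -4*2 + 2*6 = -8 + 12 = 4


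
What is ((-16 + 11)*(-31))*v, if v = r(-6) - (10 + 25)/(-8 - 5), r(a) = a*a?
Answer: 77965/13 ≈ 5997.3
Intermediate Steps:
r(a) = a²
v = 503/13 (v = (-6)² - (10 + 25)/(-8 - 5) = 36 - 35/(-13) = 36 - 35*(-1)/13 = 36 - 1*(-35/13) = 36 + 35/13 = 503/13 ≈ 38.692)
((-16 + 11)*(-31))*v = ((-16 + 11)*(-31))*(503/13) = -5*(-31)*(503/13) = 155*(503/13) = 77965/13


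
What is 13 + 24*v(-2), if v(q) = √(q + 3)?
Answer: 37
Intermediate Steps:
v(q) = √(3 + q)
13 + 24*v(-2) = 13 + 24*√(3 - 2) = 13 + 24*√1 = 13 + 24*1 = 13 + 24 = 37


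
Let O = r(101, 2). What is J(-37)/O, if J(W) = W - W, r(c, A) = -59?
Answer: 0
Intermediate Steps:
J(W) = 0
O = -59
J(-37)/O = 0/(-59) = 0*(-1/59) = 0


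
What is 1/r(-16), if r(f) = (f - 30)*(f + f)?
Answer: 1/1472 ≈ 0.00067935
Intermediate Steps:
r(f) = 2*f*(-30 + f) (r(f) = (-30 + f)*(2*f) = 2*f*(-30 + f))
1/r(-16) = 1/(2*(-16)*(-30 - 16)) = 1/(2*(-16)*(-46)) = 1/1472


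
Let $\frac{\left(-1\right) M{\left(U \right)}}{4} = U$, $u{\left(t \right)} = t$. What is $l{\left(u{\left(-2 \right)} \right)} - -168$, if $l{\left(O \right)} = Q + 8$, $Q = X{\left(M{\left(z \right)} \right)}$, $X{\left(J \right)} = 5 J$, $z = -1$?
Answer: $196$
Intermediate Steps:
$M{\left(U \right)} = - 4 U$
$Q = 20$ ($Q = 5 \left(\left(-4\right) \left(-1\right)\right) = 5 \cdot 4 = 20$)
$l{\left(O \right)} = 28$ ($l{\left(O \right)} = 20 + 8 = 28$)
$l{\left(u{\left(-2 \right)} \right)} - -168 = 28 - -168 = 28 + 168 = 196$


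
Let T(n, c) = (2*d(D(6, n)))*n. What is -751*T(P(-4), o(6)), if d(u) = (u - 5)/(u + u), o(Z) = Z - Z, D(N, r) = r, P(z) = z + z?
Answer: 9763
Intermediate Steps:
P(z) = 2*z
o(Z) = 0
d(u) = (-5 + u)/(2*u) (d(u) = (-5 + u)/((2*u)) = (-5 + u)*(1/(2*u)) = (-5 + u)/(2*u))
T(n, c) = -5 + n (T(n, c) = (2*((-5 + n)/(2*n)))*n = ((-5 + n)/n)*n = -5 + n)
-751*T(P(-4), o(6)) = -751*(-5 + 2*(-4)) = -751*(-5 - 8) = -751*(-13) = 9763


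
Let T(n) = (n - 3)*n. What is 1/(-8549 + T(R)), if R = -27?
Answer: -1/7739 ≈ -0.00012922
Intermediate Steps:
T(n) = n*(-3 + n) (T(n) = (-3 + n)*n = n*(-3 + n))
1/(-8549 + T(R)) = 1/(-8549 - 27*(-3 - 27)) = 1/(-8549 - 27*(-30)) = 1/(-8549 + 810) = 1/(-7739) = -1/7739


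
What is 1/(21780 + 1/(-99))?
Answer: 99/2156219 ≈ 4.5914e-5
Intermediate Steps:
1/(21780 + 1/(-99)) = 1/(21780 - 1/99) = 1/(2156219/99) = 99/2156219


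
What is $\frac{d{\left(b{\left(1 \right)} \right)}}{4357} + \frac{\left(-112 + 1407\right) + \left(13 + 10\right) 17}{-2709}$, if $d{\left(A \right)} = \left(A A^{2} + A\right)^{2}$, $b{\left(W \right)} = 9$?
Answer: $\frac{489364898}{3934371} \approx 124.38$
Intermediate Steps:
$d{\left(A \right)} = \left(A + A^{3}\right)^{2}$ ($d{\left(A \right)} = \left(A^{3} + A\right)^{2} = \left(A + A^{3}\right)^{2}$)
$\frac{d{\left(b{\left(1 \right)} \right)}}{4357} + \frac{\left(-112 + 1407\right) + \left(13 + 10\right) 17}{-2709} = \frac{9^{2} \left(1 + 9^{2}\right)^{2}}{4357} + \frac{\left(-112 + 1407\right) + \left(13 + 10\right) 17}{-2709} = 81 \left(1 + 81\right)^{2} \cdot \frac{1}{4357} + \left(1295 + 23 \cdot 17\right) \left(- \frac{1}{2709}\right) = 81 \cdot 82^{2} \cdot \frac{1}{4357} + \left(1295 + 391\right) \left(- \frac{1}{2709}\right) = 81 \cdot 6724 \cdot \frac{1}{4357} + 1686 \left(- \frac{1}{2709}\right) = 544644 \cdot \frac{1}{4357} - \frac{562}{903} = \frac{544644}{4357} - \frac{562}{903} = \frac{489364898}{3934371}$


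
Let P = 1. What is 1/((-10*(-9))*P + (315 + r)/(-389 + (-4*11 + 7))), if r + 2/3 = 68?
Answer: 1278/113873 ≈ 0.011223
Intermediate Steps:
r = 202/3 (r = -2/3 + 68 = 202/3 ≈ 67.333)
1/((-10*(-9))*P + (315 + r)/(-389 + (-4*11 + 7))) = 1/(-10*(-9)*1 + (315 + 202/3)/(-389 + (-4*11 + 7))) = 1/(90*1 + 1147/(3*(-389 + (-44 + 7)))) = 1/(90 + 1147/(3*(-389 - 37))) = 1/(90 + (1147/3)/(-426)) = 1/(90 + (1147/3)*(-1/426)) = 1/(90 - 1147/1278) = 1/(113873/1278) = 1278/113873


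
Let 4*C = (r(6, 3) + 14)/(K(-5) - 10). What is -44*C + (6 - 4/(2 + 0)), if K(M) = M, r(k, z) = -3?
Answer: 181/15 ≈ 12.067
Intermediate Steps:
C = -11/60 (C = ((-3 + 14)/(-5 - 10))/4 = (11/(-15))/4 = (11*(-1/15))/4 = (¼)*(-11/15) = -11/60 ≈ -0.18333)
-44*C + (6 - 4/(2 + 0)) = -44*(-11/60) + (6 - 4/(2 + 0)) = 121/15 + (6 - 4/2) = 121/15 + (6 + (½)*(-4)) = 121/15 + (6 - 2) = 121/15 + 4 = 181/15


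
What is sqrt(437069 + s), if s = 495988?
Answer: 3*sqrt(103673) ≈ 965.95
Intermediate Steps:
sqrt(437069 + s) = sqrt(437069 + 495988) = sqrt(933057) = 3*sqrt(103673)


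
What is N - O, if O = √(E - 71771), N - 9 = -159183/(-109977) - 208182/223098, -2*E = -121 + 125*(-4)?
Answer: 12968834213/1363091597 - I*√285842/2 ≈ 9.5143 - 267.32*I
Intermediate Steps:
E = 621/2 (E = -(-121 + 125*(-4))/2 = -(-121 - 500)/2 = -½*(-621) = 621/2 ≈ 310.50)
N = 12968834213/1363091597 (N = 9 + (-159183/(-109977) - 208182/223098) = 9 + (-159183*(-1/109977) - 208182*1/223098) = 9 + (53061/36659 - 34697/37183) = 9 + 701009840/1363091597 = 12968834213/1363091597 ≈ 9.5143)
O = I*√285842/2 (O = √(621/2 - 71771) = √(-142921/2) = I*√285842/2 ≈ 267.32*I)
N - O = 12968834213/1363091597 - I*√285842/2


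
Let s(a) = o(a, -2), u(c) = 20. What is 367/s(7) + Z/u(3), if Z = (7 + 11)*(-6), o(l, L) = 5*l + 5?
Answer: 151/40 ≈ 3.7750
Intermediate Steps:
o(l, L) = 5 + 5*l
s(a) = 5 + 5*a
Z = -108 (Z = 18*(-6) = -108)
367/s(7) + Z/u(3) = 367/(5 + 5*7) - 108/20 = 367/(5 + 35) - 108*1/20 = 367/40 - 27/5 = 151/40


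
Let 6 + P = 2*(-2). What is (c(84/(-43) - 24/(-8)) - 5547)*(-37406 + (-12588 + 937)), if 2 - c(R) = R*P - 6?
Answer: 11662173439/43 ≈ 2.7121e+8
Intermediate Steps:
P = -10 (P = -6 + 2*(-2) = -6 - 4 = -10)
c(R) = 8 + 10*R (c(R) = 2 - (R*(-10) - 6) = 2 - (-10*R - 6) = 2 - (-6 - 10*R) = 2 + (6 + 10*R) = 8 + 10*R)
(c(84/(-43) - 24/(-8)) - 5547)*(-37406 + (-12588 + 937)) = ((8 + 10*(84/(-43) - 24/(-8))) - 5547)*(-37406 + (-12588 + 937)) = ((8 + 10*(84*(-1/43) - 24*(-⅛))) - 5547)*(-37406 - 11651) = ((8 + 10*(-84/43 + 3)) - 5547)*(-49057) = ((8 + 10*(45/43)) - 5547)*(-49057) = ((8 + 450/43) - 5547)*(-49057) = (794/43 - 5547)*(-49057) = -237727/43*(-49057) = 11662173439/43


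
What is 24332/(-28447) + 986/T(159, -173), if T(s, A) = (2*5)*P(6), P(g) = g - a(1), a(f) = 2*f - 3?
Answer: 13172751/995645 ≈ 13.230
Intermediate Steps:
a(f) = -3 + 2*f
P(g) = 1 + g (P(g) = g - (-3 + 2*1) = g - (-3 + 2) = g - 1*(-1) = g + 1 = 1 + g)
T(s, A) = 70 (T(s, A) = (2*5)*(1 + 6) = 10*7 = 70)
24332/(-28447) + 986/T(159, -173) = 24332/(-28447) + 986/70 = 24332*(-1/28447) + 986*(1/70) = -24332/28447 + 493/35 = 13172751/995645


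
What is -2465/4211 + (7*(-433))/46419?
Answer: -127186376/195470409 ≈ -0.65067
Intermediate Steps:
-2465/4211 + (7*(-433))/46419 = -2465*1/4211 - 3031*1/46419 = -2465/4211 - 3031/46419 = -127186376/195470409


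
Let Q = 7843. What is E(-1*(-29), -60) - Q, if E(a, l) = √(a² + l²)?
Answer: -7843 + √4441 ≈ -7776.4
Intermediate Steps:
E(-1*(-29), -60) - Q = √((-1*(-29))² + (-60)²) - 1*7843 = √(29² + 3600) - 7843 = √(841 + 3600) - 7843 = √4441 - 7843 = -7843 + √4441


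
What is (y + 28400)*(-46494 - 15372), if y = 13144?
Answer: -2570161104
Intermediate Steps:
(y + 28400)*(-46494 - 15372) = (13144 + 28400)*(-46494 - 15372) = 41544*(-61866) = -2570161104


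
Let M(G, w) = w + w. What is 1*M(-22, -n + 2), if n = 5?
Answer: -6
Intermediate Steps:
M(G, w) = 2*w
1*M(-22, -n + 2) = 1*(2*(-1*5 + 2)) = 1*(2*(-5 + 2)) = 1*(2*(-3)) = 1*(-6) = -6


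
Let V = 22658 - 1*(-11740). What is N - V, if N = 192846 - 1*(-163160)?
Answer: 321608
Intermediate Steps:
N = 356006 (N = 192846 + 163160 = 356006)
V = 34398 (V = 22658 + 11740 = 34398)
N - V = 356006 - 1*34398 = 356006 - 34398 = 321608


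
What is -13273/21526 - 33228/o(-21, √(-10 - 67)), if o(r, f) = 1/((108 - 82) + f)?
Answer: -18596927401/21526 - 33228*I*√77 ≈ -8.6393e+5 - 2.9157e+5*I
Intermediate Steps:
o(r, f) = 1/(26 + f)
-13273/21526 - 33228/o(-21, √(-10 - 67)) = -13273/21526 - (863928 + 33228*√(-10 - 67)) = -13273*1/21526 - (863928 + 33228*I*√77) = -13273/21526 - (863928 + 33228*I*√77) = -13273/21526 - 33228*(26 + I*√77) = -13273/21526 + (-863928 - 33228*I*√77) = -18596927401/21526 - 33228*I*√77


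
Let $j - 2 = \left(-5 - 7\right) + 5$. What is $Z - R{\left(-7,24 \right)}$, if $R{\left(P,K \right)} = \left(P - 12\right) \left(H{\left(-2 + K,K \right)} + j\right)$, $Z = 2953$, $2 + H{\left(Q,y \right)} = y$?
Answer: $3276$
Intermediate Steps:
$H{\left(Q,y \right)} = -2 + y$
$j = -5$ ($j = 2 + \left(\left(-5 - 7\right) + 5\right) = 2 + \left(-12 + 5\right) = 2 - 7 = -5$)
$R{\left(P,K \right)} = \left(-12 + P\right) \left(-7 + K\right)$ ($R{\left(P,K \right)} = \left(P - 12\right) \left(\left(-2 + K\right) - 5\right) = \left(-12 + P\right) \left(-7 + K\right)$)
$Z - R{\left(-7,24 \right)} = 2953 - \left(84 - 288 - -49 + 24 \left(-7\right)\right) = 2953 - \left(84 - 288 + 49 - 168\right) = 2953 - -323 = 2953 + 323 = 3276$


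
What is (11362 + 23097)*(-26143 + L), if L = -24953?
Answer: -1760717064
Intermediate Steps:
(11362 + 23097)*(-26143 + L) = (11362 + 23097)*(-26143 - 24953) = 34459*(-51096) = -1760717064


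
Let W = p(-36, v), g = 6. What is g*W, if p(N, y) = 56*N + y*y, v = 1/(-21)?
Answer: -1778110/147 ≈ -12096.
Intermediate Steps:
v = -1/21 ≈ -0.047619
p(N, y) = y² + 56*N (p(N, y) = 56*N + y² = y² + 56*N)
W = -889055/441 (W = (-1/21)² + 56*(-36) = 1/441 - 2016 = -889055/441 ≈ -2016.0)
g*W = 6*(-889055/441) = -1778110/147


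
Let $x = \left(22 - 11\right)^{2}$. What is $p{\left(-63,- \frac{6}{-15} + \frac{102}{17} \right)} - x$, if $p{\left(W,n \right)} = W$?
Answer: $-184$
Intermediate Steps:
$x = 121$ ($x = 11^{2} = 121$)
$p{\left(-63,- \frac{6}{-15} + \frac{102}{17} \right)} - x = -63 - 121 = -184$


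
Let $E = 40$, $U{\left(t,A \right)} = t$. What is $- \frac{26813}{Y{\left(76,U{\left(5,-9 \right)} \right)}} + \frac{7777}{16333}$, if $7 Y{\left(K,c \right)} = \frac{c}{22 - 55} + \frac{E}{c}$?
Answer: $- \frac{14451624308}{604321} \approx -23914.0$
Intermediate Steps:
$Y{\left(K,c \right)} = - \frac{c}{231} + \frac{40}{7 c}$ ($Y{\left(K,c \right)} = \frac{\frac{c}{22 - 55} + \frac{40}{c}}{7} = \frac{\frac{c}{-33} + \frac{40}{c}}{7} = \frac{c \left(- \frac{1}{33}\right) + \frac{40}{c}}{7} = \frac{- \frac{c}{33} + \frac{40}{c}}{7} = \frac{\frac{40}{c} - \frac{c}{33}}{7} = - \frac{c}{231} + \frac{40}{7 c}$)
$- \frac{26813}{Y{\left(76,U{\left(5,-9 \right)} \right)}} + \frac{7777}{16333} = - \frac{26813}{\frac{1}{231} \cdot \frac{1}{5} \left(1320 - 5^{2}\right)} + \frac{7777}{16333} = - \frac{26813}{\frac{1}{231} \cdot \frac{1}{5} \left(1320 - 25\right)} + 7777 \cdot \frac{1}{16333} = - \frac{26813}{\frac{1}{231} \cdot \frac{1}{5} \left(1320 - 25\right)} + \frac{7777}{16333} = - \frac{26813}{\frac{1}{231} \cdot \frac{1}{5} \cdot 1295} + \frac{7777}{16333} = - \frac{26813}{\frac{37}{33}} + \frac{7777}{16333} = \left(-26813\right) \frac{33}{37} + \frac{7777}{16333} = - \frac{884829}{37} + \frac{7777}{16333} = - \frac{14451624308}{604321}$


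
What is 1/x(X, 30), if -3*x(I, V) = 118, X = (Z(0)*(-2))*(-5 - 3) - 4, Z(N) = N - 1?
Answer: -3/118 ≈ -0.025424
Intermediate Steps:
Z(N) = -1 + N
X = -20 (X = ((-1 + 0)*(-2))*(-5 - 3) - 4 = -1*(-2)*(-8) - 4 = 2*(-8) - 4 = -16 - 4 = -20)
x(I, V) = -118/3 (x(I, V) = -1/3*118 = -118/3)
1/x(X, 30) = 1/(-118/3) = -3/118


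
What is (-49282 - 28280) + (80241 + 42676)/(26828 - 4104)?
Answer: -1762395971/22724 ≈ -77557.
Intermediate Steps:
(-49282 - 28280) + (80241 + 42676)/(26828 - 4104) = -77562 + 122917/22724 = -1762395971/22724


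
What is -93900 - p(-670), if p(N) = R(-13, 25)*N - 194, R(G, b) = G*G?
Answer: 19524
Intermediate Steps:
R(G, b) = G**2
p(N) = -194 + 169*N (p(N) = (-13)**2*N - 194 = 169*N - 194 = -194 + 169*N)
-93900 - p(-670) = -93900 - (-194 + 169*(-670)) = -93900 - (-194 - 113230) = -93900 - 1*(-113424) = -93900 + 113424 = 19524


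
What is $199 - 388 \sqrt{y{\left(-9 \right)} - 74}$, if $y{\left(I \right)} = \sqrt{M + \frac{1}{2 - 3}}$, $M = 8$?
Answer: $199 - 388 \sqrt{-74 + \sqrt{7}} \approx 199.0 - 3277.5 i$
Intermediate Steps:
$y{\left(I \right)} = \sqrt{7}$ ($y{\left(I \right)} = \sqrt{8 + \frac{1}{2 - 3}} = \sqrt{8 + \frac{1}{-1}} = \sqrt{8 - 1} = \sqrt{7}$)
$199 - 388 \sqrt{y{\left(-9 \right)} - 74} = 199 - 388 \sqrt{\sqrt{7} - 74} = 199 - 388 \sqrt{-74 + \sqrt{7}}$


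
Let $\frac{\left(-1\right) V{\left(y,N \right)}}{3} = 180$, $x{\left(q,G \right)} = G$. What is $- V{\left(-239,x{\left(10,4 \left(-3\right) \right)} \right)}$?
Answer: $540$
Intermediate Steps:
$V{\left(y,N \right)} = -540$ ($V{\left(y,N \right)} = \left(-3\right) 180 = -540$)
$- V{\left(-239,x{\left(10,4 \left(-3\right) \right)} \right)} = \left(-1\right) \left(-540\right) = 540$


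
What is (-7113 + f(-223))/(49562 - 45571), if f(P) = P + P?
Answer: -7559/3991 ≈ -1.8940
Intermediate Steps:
f(P) = 2*P
(-7113 + f(-223))/(49562 - 45571) = (-7113 + 2*(-223))/(49562 - 45571) = (-7113 - 446)/3991 = -7559*1/3991 = -7559/3991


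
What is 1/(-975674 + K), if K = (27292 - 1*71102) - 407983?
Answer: -1/1427467 ≈ -7.0054e-7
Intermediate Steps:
K = -451793 (K = (27292 - 71102) - 407983 = -43810 - 407983 = -451793)
1/(-975674 + K) = 1/(-975674 - 451793) = 1/(-1427467) = -1/1427467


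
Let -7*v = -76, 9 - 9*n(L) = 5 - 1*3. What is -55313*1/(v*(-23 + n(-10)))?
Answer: 3484719/15200 ≈ 229.26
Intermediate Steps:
n(L) = 7/9 (n(L) = 1 - (5 - 1*3)/9 = 1 - (5 - 3)/9 = 1 - ⅑*2 = 1 - 2/9 = 7/9)
v = 76/7 (v = -⅐*(-76) = 76/7 ≈ 10.857)
-55313*1/(v*(-23 + n(-10))) = -55313*7/(76*(-23 + 7/9)) = -55313/((76/7)*(-200/9)) = -55313/(-15200/63) = -55313*(-63/15200) = 3484719/15200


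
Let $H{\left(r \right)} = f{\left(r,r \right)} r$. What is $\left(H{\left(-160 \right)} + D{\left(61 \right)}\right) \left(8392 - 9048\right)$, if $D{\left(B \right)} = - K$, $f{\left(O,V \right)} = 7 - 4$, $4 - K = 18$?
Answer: $305696$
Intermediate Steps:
$K = -14$ ($K = 4 - 18 = -14$)
$f{\left(O,V \right)} = 3$ ($f{\left(O,V \right)} = 7 - 4 = 3$)
$D{\left(B \right)} = 14$ ($D{\left(B \right)} = \left(-1\right) \left(-14\right) = 14$)
$H{\left(r \right)} = 3 r$
$\left(H{\left(-160 \right)} + D{\left(61 \right)}\right) \left(8392 - 9048\right) = \left(3 \left(-160\right) + 14\right) \left(8392 - 9048\right) = \left(-480 + 14\right) \left(-656\right) = \left(-466\right) \left(-656\right) = 305696$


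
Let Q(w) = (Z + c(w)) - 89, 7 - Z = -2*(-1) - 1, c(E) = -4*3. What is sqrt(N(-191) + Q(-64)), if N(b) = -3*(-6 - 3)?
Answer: 2*I*sqrt(17) ≈ 8.2462*I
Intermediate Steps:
c(E) = -12
N(b) = 27 (N(b) = -3*(-9) = 27)
Z = 6 (Z = 7 - (-2*(-1) - 1) = 7 - (2 - 1) = 7 - 1*1 = 7 - 1 = 6)
Q(w) = -95 (Q(w) = (6 - 12) - 89 = -6 - 89 = -95)
sqrt(N(-191) + Q(-64)) = sqrt(27 - 95) = sqrt(-68) = 2*I*sqrt(17)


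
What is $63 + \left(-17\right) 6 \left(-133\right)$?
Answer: $13629$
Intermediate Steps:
$63 + \left(-17\right) 6 \left(-133\right) = 63 - -13566 = 63 + 13566 = 13629$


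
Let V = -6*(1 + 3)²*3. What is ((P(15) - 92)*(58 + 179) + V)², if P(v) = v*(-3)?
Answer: 1073021049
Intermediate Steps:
P(v) = -3*v
V = -288 (V = -6*4²*3 = -6*16*3 = -96*3 = -288)
((P(15) - 92)*(58 + 179) + V)² = ((-3*15 - 92)*(58 + 179) - 288)² = ((-45 - 92)*237 - 288)² = (-137*237 - 288)² = (-32469 - 288)² = (-32757)² = 1073021049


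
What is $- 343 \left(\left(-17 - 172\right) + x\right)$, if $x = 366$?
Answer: $-60711$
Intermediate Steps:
$- 343 \left(\left(-17 - 172\right) + x\right) = - 343 \left(\left(-17 - 172\right) + 366\right) = - 343 \left(-189 + 366\right) = \left(-343\right) 177 = -60711$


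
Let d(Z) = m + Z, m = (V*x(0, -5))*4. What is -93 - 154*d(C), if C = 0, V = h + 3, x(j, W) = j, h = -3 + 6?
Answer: -93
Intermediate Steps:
h = 3
V = 6 (V = 3 + 3 = 6)
m = 0 (m = (6*0)*4 = 0*4 = 0)
d(Z) = Z (d(Z) = 0 + Z = Z)
-93 - 154*d(C) = -93 - 154*0 = -93 + 0 = -93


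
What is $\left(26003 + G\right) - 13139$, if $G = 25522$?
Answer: $38386$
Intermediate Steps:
$\left(26003 + G\right) - 13139 = \left(26003 + 25522\right) - 13139 = 51525 - 13139 = 38386$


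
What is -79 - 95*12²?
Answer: -13759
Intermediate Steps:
-79 - 95*12² = -79 - 95*144 = -79 - 13680 = -13759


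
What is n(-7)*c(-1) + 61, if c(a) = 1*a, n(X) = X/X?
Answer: 60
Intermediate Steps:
n(X) = 1
c(a) = a
n(-7)*c(-1) + 61 = 1*(-1) + 61 = -1 + 61 = 60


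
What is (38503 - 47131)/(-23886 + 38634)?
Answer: -719/1229 ≈ -0.58503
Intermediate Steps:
(38503 - 47131)/(-23886 + 38634) = -8628/14748 = -8628*1/14748 = -719/1229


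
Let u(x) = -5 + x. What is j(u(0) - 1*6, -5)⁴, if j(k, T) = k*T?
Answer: 9150625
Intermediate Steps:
j(k, T) = T*k
j(u(0) - 1*6, -5)⁴ = (-5*((-5 + 0) - 1*6))⁴ = (-5*(-5 - 6))⁴ = (-5*(-11))⁴ = 55⁴ = 9150625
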